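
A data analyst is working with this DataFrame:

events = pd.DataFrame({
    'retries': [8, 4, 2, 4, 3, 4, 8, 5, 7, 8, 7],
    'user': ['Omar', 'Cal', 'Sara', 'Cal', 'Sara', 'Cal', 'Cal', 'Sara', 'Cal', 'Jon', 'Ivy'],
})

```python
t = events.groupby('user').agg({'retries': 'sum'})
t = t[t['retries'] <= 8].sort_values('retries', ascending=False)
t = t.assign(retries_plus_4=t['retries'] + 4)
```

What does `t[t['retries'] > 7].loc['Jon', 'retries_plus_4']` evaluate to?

group by user, sum of retries:
      retries
user         
Cal        27
Ivy         7
Jon         8
Omar        8
Sara       10
filter rows where retries <= 8:
      retries
user         
Ivy         7
Jon         8
Omar        8
sort by retries descending:
      retries
user         
Jon         8
Omar        8
Ivy         7
add column retries_plus_4 = t['retries'] + 4:
      retries  retries_plus_4
user                         
Jon         8              12
Omar        8              12
Ivy         7              11
filter rows where retries > 7:
      retries  retries_plus_4
user                         
Jon         8              12
Omar        8              12
Hence 12.

12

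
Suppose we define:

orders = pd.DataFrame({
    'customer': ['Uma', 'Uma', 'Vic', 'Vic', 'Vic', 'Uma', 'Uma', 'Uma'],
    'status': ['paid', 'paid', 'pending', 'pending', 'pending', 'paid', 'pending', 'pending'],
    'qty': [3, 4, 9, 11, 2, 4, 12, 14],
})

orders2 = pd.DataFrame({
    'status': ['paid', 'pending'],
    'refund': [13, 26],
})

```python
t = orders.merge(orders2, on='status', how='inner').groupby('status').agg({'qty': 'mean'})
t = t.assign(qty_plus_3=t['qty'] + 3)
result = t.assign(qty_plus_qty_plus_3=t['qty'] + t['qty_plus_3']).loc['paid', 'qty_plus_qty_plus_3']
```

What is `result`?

merge on 'status' (how='inner') → 8 rows:
  customer   status  qty  refund
0      Uma     paid    3      13
1      Uma     paid    4      13
2      Vic  pending    9      26
3      Vic  pending   11      26
4      Vic  pending    2      26
5      Uma     paid    4      13
6      Uma  pending   12      26
7      Uma  pending   14      26
group by status, mean of qty:
              qty
status           
paid     3.666667
pending  9.600000
add column qty_plus_3 = t['qty'] + 3:
              qty  qty_plus_3
status                       
paid     3.666667    6.666667
pending  9.600000   12.600000
add column qty_plus_qty_plus_3 = t['qty'] + t['qty_plus_3']:
              qty  qty_plus_3  qty_plus_qty_plus_3
status                                            
paid     3.666667    6.666667            10.333333
pending  9.600000   12.600000            22.200000
Finally, value at row 'paid', column 'qty_plus_qty_plus_3' = 10.3333333333.

10.3333333333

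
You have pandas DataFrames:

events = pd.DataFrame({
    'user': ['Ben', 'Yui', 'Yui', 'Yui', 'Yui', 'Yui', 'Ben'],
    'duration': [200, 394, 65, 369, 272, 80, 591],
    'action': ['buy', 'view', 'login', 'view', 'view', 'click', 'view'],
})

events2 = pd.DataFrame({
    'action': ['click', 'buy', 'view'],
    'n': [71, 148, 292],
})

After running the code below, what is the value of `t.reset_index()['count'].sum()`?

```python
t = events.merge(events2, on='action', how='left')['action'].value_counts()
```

7

merge on 'action' (how='left') → 7 rows:
  user  duration action      n
0  Ben       200    buy  148.0
1  Yui       394   view  292.0
2  Yui        65  login    NaN
3  Yui       369   view  292.0
4  Yui       272   view  292.0
5  Yui        80  click   71.0
6  Ben       591   view  292.0
value_counts of action:
action
view     4
buy      1
login    1
click    1
Name: count, dtype: int64
reset_index():
  action  count
0   view      4
1    buy      1
2  login      1
3  click      1
Taking the sum of column 'count' gives 7.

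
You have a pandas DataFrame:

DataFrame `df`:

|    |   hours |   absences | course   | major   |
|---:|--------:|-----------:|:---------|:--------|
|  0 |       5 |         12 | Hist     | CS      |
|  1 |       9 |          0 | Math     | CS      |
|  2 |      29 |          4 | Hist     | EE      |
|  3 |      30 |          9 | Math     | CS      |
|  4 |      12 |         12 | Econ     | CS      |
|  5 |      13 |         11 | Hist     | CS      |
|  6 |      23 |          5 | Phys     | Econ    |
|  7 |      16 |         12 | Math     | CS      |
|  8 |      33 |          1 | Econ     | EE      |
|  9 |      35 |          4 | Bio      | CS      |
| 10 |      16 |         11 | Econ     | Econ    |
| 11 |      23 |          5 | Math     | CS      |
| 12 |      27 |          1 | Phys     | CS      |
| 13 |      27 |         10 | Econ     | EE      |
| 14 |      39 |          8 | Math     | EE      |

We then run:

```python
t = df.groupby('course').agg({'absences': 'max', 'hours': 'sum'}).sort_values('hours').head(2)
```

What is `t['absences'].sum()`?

16

group by course: max(absences), sum(hours):
        absences  hours
course                 
Bio            4     35
Econ          12     88
Hist          12     47
Math          12    117
Phys           5     50
sort by hours:
        absences  hours
course                 
Bio            4     35
Hist          12     47
Phys           5     50
Econ          12     88
Math          12    117
take first 2 rows:
        absences  hours
course                 
Bio            4     35
Hist          12     47
Finally, sum of column 'absences' = 16.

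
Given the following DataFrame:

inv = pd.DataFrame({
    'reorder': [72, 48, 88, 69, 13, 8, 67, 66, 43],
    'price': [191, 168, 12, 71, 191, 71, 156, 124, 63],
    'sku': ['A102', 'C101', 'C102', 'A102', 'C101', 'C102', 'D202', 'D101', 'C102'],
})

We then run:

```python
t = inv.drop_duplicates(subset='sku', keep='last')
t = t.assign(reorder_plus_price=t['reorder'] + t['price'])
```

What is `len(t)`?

drop duplicate sku (keep=last):
   reorder  price   sku
3       69     71  A102
4       13    191  C101
6       67    156  D202
7       66    124  D101
8       43     63  C102
add column reorder_plus_price = t['reorder'] + t['price']:
   reorder  price   sku  reorder_plus_price
3       69     71  A102                 140
4       13    191  C101                 204
6       67    156  D202                 223
7       66    124  D101                 190
8       43     63  C102                 106
Then the number of rows: 5

5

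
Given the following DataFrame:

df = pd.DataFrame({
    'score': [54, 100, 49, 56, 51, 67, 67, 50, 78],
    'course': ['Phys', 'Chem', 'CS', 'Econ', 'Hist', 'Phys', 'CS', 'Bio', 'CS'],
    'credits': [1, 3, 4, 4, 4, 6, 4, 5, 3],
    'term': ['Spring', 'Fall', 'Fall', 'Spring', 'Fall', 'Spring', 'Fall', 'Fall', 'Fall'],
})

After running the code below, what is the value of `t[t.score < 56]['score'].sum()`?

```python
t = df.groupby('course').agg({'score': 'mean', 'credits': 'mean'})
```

group by course: mean(score), mean(credits):
             score   credits
course                      
Bio      50.000000  5.000000
CS       64.666667  3.666667
Chem    100.000000  3.000000
Econ     56.000000  4.000000
Hist     51.000000  4.000000
Phys     60.500000  3.500000
filter rows where score < 56:
        score  credits
course                
Bio      50.0      5.0
Hist     51.0      4.0
So sum() = 101.0.

101.0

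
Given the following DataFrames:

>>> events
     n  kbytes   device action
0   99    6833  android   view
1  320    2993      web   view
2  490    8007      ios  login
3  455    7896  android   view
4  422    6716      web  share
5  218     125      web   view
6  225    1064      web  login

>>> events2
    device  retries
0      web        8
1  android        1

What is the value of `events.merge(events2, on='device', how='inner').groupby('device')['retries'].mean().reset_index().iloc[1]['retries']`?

8.0

merge on 'device' (how='inner') → 6 rows:
     n  kbytes   device action  retries
0   99    6833  android   view        1
1  320    2993      web   view        8
2  455    7896  android   view        1
3  422    6716      web  share        8
4  218     125      web   view        8
5  225    1064      web  login        8
group by device, mean of retries:
device
android    1.0
web        8.0
Name: retries, dtype: float64
reset_index():
    device  retries
0  android      1.0
1      web      8.0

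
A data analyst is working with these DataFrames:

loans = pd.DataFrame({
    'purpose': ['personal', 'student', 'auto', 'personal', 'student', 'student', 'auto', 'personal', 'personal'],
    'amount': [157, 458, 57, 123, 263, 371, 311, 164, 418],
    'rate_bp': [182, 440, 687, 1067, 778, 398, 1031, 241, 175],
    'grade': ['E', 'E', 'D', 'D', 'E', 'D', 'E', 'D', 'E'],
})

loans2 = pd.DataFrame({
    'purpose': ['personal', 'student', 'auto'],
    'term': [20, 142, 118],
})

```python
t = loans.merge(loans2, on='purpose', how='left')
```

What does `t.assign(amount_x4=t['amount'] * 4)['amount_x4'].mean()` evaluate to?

1032.0

merge on 'purpose' (how='left') → 9 rows:
    purpose  amount  rate_bp grade  term
0  personal     157      182     E    20
1   student     458      440     E   142
2      auto      57      687     D   118
3  personal     123     1067     D    20
4   student     263      778     E   142
5   student     371      398     D   142
6      auto     311     1031     E   118
7  personal     164      241     D    20
8  personal     418      175     E    20
add column amount_x4 = t['amount'] * 4:
    purpose  amount  rate_bp grade  term  amount_x4
0  personal     157      182     E    20        628
1   student     458      440     E   142       1832
2      auto      57      687     D   118        228
3  personal     123     1067     D    20        492
4   student     263      778     E   142       1052
5   student     371      398     D   142       1484
6      auto     311     1031     E   118       1244
7  personal     164      241     D    20        656
8  personal     418      175     E    20       1672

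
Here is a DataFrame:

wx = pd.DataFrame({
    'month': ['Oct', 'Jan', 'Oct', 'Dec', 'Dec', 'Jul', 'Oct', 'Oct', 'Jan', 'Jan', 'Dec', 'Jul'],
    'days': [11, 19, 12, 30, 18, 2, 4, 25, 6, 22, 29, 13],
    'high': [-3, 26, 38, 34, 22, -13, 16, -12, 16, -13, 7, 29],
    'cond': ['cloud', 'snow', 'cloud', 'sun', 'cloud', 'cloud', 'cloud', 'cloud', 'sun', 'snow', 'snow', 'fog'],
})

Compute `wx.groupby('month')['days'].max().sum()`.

group by month, max of days:
month
Dec    30
Jan    22
Jul    13
Oct    25
Name: days, dtype: int64
Then the sum of the resulting series: 90

90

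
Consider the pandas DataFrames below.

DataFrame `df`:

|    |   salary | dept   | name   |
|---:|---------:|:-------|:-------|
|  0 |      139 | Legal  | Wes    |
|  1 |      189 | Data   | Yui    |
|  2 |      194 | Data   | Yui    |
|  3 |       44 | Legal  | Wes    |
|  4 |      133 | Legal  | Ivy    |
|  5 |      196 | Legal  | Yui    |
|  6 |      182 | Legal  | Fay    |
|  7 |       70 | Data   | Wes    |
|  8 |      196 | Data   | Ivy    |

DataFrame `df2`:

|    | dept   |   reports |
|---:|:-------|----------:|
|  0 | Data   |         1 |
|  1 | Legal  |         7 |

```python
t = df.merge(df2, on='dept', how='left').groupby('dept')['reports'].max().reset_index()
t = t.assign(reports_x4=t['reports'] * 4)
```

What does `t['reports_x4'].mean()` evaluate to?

16.0

merge on 'dept' (how='left') → 9 rows:
   salary   dept name  reports
0     139  Legal  Wes        7
1     189   Data  Yui        1
2     194   Data  Yui        1
3      44  Legal  Wes        7
4     133  Legal  Ivy        7
5     196  Legal  Yui        7
6     182  Legal  Fay        7
7      70   Data  Wes        1
8     196   Data  Ivy        1
group by dept, max of reports:
dept
Data     1
Legal    7
Name: reports, dtype: int64
reset_index():
    dept  reports
0   Data        1
1  Legal        7
add column reports_x4 = t['reports'] * 4:
    dept  reports  reports_x4
0   Data        1           4
1  Legal        7          28
So mean() = 16.0.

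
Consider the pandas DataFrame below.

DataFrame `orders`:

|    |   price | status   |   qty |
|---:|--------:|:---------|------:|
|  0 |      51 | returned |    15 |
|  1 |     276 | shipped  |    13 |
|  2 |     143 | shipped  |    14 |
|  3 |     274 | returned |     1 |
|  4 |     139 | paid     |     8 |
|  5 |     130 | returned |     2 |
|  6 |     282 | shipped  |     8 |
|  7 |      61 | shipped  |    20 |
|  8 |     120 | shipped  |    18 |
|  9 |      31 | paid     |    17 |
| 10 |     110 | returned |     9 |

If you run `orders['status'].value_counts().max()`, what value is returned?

value_counts of status:
status
shipped     5
returned    4
paid        2
Name: count, dtype: int64

5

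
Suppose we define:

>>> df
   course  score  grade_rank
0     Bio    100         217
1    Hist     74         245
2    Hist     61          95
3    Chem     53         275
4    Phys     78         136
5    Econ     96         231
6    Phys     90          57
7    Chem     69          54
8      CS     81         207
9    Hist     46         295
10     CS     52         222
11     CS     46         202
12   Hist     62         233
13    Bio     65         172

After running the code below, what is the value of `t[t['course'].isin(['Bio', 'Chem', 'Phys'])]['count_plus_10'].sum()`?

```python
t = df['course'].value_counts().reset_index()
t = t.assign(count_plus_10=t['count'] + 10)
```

value_counts of course:
course
Hist    4
CS      3
Bio     2
Chem    2
Phys    2
Econ    1
Name: count, dtype: int64
reset_index():
  course  count
0   Hist      4
1     CS      3
2    Bio      2
3   Chem      2
4   Phys      2
5   Econ      1
add column count_plus_10 = t['count'] + 10:
  course  count  count_plus_10
0   Hist      4             14
1     CS      3             13
2    Bio      2             12
3   Chem      2             12
4   Phys      2             12
5   Econ      1             11
filter rows where course in ['Bio', 'Chem', 'Phys']:
  course  count  count_plus_10
2    Bio      2             12
3   Chem      2             12
4   Phys      2             12
So sum() = 36.

36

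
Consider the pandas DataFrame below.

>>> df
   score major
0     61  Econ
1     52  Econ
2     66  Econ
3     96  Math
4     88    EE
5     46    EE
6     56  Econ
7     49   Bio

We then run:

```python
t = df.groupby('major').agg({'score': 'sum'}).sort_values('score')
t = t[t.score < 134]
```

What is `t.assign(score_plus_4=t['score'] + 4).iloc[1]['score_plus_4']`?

group by major, sum of score:
       score
major       
Bio       49
EE       134
Econ     235
Math      96
sort by score:
       score
major       
Bio       49
Math      96
EE       134
Econ     235
filter rows where score < 134:
       score
major       
Bio       49
Math      96
add column score_plus_4 = t['score'] + 4:
       score  score_plus_4
major                     
Bio       49            53
Math      96           100

100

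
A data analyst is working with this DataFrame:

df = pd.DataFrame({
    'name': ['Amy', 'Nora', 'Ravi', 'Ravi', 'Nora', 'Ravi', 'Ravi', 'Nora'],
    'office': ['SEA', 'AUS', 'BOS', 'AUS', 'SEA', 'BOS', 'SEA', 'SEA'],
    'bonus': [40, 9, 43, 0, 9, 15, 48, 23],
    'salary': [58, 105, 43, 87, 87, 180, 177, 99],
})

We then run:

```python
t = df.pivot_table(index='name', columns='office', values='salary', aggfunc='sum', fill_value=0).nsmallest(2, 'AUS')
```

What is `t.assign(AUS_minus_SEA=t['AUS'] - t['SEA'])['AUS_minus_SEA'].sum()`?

pivot: rows=name, cols=office, sum(salary):
office  AUS  BOS  SEA
name                 
Amy       0    0   58
Nora    105    0  186
Ravi     87  223  177
take 2 rows with smallest AUS:
office  AUS  BOS  SEA
name                 
Amy       0    0   58
Ravi     87  223  177
add column AUS_minus_SEA = t['AUS'] - t['SEA']:
office  AUS  BOS  SEA  AUS_minus_SEA
name                                
Amy       0    0   58            -58
Ravi     87  223  177            -90
Then the sum of column 'AUS_minus_SEA': -148

-148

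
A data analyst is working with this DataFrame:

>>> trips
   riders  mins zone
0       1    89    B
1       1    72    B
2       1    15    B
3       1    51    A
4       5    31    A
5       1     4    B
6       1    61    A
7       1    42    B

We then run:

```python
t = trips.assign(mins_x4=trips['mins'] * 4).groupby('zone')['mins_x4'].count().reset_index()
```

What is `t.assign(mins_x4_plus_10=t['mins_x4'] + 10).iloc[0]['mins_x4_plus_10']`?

13

add column mins_x4 = trips['mins'] * 4:
   riders  mins zone  mins_x4
0       1    89    B      356
1       1    72    B      288
2       1    15    B       60
3       1    51    A      204
4       5    31    A      124
5       1     4    B       16
6       1    61    A      244
7       1    42    B      168
group by zone, count of mins_x4:
zone
A    3
B    5
Name: mins_x4, dtype: int64
reset_index():
  zone  mins_x4
0    A        3
1    B        5
add column mins_x4_plus_10 = t['mins_x4'] + 10:
  zone  mins_x4  mins_x4_plus_10
0    A        3               13
1    B        5               15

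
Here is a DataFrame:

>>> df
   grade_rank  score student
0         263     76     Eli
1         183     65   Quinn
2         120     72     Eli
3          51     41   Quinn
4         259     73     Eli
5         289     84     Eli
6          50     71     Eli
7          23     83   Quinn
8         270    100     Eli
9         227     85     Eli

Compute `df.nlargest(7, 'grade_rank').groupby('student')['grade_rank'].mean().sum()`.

take 7 rows with largest grade_rank:
   grade_rank  score student
5         289     84     Eli
8         270    100     Eli
0         263     76     Eli
4         259     73     Eli
9         227     85     Eli
1         183     65   Quinn
2         120     72     Eli
group by student, mean of grade_rank:
student
Eli      238.0
Quinn    183.0
Name: grade_rank, dtype: float64
Taking the sum of the resulting series gives 421.0.

421.0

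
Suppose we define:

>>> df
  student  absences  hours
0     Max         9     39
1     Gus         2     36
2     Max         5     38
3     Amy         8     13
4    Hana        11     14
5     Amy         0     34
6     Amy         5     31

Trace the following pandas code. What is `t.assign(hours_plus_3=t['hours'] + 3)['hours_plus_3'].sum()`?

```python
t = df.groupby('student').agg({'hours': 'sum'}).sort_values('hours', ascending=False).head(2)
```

161

group by student, sum of hours:
         hours
student       
Amy         78
Gus         36
Hana        14
Max         77
sort by hours descending:
         hours
student       
Amy         78
Max         77
Gus         36
Hana        14
take first 2 rows:
         hours
student       
Amy         78
Max         77
add column hours_plus_3 = t['hours'] + 3:
         hours  hours_plus_3
student                     
Amy         78            81
Max         77            80
Reading off the sum of column 'hours_plus_3', we get 161.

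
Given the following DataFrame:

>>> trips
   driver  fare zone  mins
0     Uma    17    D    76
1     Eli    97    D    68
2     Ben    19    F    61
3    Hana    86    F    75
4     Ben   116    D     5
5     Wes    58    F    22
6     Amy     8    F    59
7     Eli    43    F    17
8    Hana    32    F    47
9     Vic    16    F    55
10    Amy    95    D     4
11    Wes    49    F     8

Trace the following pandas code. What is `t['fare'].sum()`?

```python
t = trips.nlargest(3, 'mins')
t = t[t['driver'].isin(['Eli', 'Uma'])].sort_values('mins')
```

114

take 3 rows with largest mins:
  driver  fare zone  mins
0    Uma    17    D    76
3   Hana    86    F    75
1    Eli    97    D    68
filter rows where driver in ['Eli', 'Uma']:
  driver  fare zone  mins
0    Uma    17    D    76
1    Eli    97    D    68
sort by mins:
  driver  fare zone  mins
1    Eli    97    D    68
0    Uma    17    D    76
sum of column 'fare' → 114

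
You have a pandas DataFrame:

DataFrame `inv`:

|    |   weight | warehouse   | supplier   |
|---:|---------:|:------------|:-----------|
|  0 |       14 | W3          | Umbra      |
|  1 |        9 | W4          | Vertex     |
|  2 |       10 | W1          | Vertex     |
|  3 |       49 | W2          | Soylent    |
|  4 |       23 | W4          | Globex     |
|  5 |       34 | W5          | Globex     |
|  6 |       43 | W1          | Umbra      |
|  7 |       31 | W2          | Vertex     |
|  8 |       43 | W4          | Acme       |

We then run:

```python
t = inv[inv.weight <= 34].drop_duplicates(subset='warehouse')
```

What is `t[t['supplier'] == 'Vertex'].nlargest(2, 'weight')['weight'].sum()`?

filter rows where weight <= 34:
   weight warehouse supplier
0      14        W3    Umbra
1       9        W4   Vertex
2      10        W1   Vertex
4      23        W4   Globex
5      34        W5   Globex
7      31        W2   Vertex
drop duplicate warehouse (keep=first):
   weight warehouse supplier
0      14        W3    Umbra
1       9        W4   Vertex
2      10        W1   Vertex
5      34        W5   Globex
7      31        W2   Vertex
filter rows where supplier == 'Vertex':
   weight warehouse supplier
1       9        W4   Vertex
2      10        W1   Vertex
7      31        W2   Vertex
take 2 rows with largest weight:
   weight warehouse supplier
7      31        W2   Vertex
2      10        W1   Vertex

41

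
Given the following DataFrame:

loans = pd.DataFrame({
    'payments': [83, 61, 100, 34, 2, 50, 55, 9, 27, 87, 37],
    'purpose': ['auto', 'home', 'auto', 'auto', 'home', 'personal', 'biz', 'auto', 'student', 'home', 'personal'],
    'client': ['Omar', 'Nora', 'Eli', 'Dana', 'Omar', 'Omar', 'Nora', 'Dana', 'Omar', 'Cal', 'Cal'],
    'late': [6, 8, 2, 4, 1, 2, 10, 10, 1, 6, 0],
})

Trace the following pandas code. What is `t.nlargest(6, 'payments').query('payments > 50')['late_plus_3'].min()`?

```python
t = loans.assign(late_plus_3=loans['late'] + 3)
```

5

add column late_plus_3 = loans['late'] + 3:
    payments   purpose client  late  late_plus_3
0         83      auto   Omar     6            9
1         61      home   Nora     8           11
2        100      auto    Eli     2            5
3         34      auto   Dana     4            7
4          2      home   Omar     1            4
5         50  personal   Omar     2            5
6         55       biz   Nora    10           13
7          9      auto   Dana    10           13
8         27   student   Omar     1            4
9         87      home    Cal     6            9
10        37  personal    Cal     0            3
take 6 rows with largest payments:
   payments   purpose client  late  late_plus_3
2       100      auto    Eli     2            5
9        87      home    Cal     6            9
0        83      auto   Omar     6            9
1        61      home   Nora     8           11
6        55       biz   Nora    10           13
5        50  personal   Omar     2            5
filter rows where payments > 50:
   payments purpose client  late  late_plus_3
2       100    auto    Eli     2            5
9        87    home    Cal     6            9
0        83    auto   Omar     6            9
1        61    home   Nora     8           11
6        55     biz   Nora    10           13
Then the min of column 'late_plus_3': 5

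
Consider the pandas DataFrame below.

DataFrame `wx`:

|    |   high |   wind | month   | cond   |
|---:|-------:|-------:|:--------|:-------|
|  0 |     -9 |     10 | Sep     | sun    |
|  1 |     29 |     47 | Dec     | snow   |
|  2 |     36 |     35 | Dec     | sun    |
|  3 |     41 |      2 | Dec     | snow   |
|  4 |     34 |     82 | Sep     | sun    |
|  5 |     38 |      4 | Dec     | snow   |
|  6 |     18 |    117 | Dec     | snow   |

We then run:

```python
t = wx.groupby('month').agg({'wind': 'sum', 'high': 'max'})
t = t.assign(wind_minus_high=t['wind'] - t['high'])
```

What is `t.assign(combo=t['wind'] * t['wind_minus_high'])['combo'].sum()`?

group by month: sum(wind), max(high):
       wind  high
month            
Dec     205    41
Sep      92    34
add column wind_minus_high = t['wind'] - t['high']:
       wind  high  wind_minus_high
month                             
Dec     205    41              164
Sep      92    34               58
add column combo = t['wind'] * t['wind_minus_high']:
       wind  high  wind_minus_high  combo
month                                    
Dec     205    41              164  33620
Sep      92    34               58   5336

38956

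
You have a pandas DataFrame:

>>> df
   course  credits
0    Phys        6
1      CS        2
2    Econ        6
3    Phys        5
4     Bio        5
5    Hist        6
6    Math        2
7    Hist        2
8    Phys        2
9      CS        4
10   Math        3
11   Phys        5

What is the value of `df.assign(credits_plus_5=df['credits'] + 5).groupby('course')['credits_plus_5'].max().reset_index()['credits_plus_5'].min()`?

8

add column credits_plus_5 = df['credits'] + 5:
   course  credits  credits_plus_5
0    Phys        6              11
1      CS        2               7
2    Econ        6              11
3    Phys        5              10
4     Bio        5              10
5    Hist        6              11
6    Math        2               7
7    Hist        2               7
8    Phys        2               7
9      CS        4               9
10   Math        3               8
11   Phys        5              10
group by course, max of credits_plus_5:
course
Bio     10
CS       9
Econ    11
Hist    11
Math     8
Phys    11
Name: credits_plus_5, dtype: int64
reset_index():
  course  credits_plus_5
0    Bio              10
1     CS               9
2   Econ              11
3   Hist              11
4   Math               8
5   Phys              11
min of column 'credits_plus_5' → 8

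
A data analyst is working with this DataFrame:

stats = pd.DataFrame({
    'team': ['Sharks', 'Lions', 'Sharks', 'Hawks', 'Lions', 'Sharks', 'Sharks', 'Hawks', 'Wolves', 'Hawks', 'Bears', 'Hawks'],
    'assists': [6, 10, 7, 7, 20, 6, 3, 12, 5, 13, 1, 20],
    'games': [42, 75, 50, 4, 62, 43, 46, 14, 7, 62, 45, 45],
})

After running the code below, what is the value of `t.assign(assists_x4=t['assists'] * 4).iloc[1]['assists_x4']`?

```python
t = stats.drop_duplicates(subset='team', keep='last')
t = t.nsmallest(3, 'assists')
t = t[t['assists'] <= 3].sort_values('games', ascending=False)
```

4

drop duplicate team (keep=last):
      team  assists  games
4    Lions       20     62
6   Sharks        3     46
8   Wolves        5      7
10   Bears        1     45
11   Hawks       20     45
take 3 rows with smallest assists:
      team  assists  games
10   Bears        1     45
6   Sharks        3     46
8   Wolves        5      7
filter rows where assists <= 3:
      team  assists  games
10   Bears        1     45
6   Sharks        3     46
sort by games descending:
      team  assists  games
6   Sharks        3     46
10   Bears        1     45
add column assists_x4 = t['assists'] * 4:
      team  assists  games  assists_x4
6   Sharks        3     46          12
10   Bears        1     45           4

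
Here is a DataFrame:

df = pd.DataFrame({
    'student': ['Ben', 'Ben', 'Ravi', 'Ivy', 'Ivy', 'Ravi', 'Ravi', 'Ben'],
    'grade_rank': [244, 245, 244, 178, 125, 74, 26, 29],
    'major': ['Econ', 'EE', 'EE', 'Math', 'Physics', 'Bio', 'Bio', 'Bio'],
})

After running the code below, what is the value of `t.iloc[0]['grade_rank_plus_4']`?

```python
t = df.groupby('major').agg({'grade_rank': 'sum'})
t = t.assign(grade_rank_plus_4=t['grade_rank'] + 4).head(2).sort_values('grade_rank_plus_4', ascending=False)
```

group by major, sum of grade_rank:
         grade_rank
major              
Bio             129
EE              489
Econ            244
Math            178
Physics         125
add column grade_rank_plus_4 = t['grade_rank'] + 4:
         grade_rank  grade_rank_plus_4
major                                 
Bio             129                133
EE              489                493
Econ            244                248
Math            178                182
Physics         125                129
take first 2 rows:
       grade_rank  grade_rank_plus_4
major                               
Bio           129                133
EE            489                493
sort by grade_rank_plus_4 descending:
       grade_rank  grade_rank_plus_4
major                               
EE            489                493
Bio           129                133
Taking the value at position 0, column 'grade_rank_plus_4' gives 493.

493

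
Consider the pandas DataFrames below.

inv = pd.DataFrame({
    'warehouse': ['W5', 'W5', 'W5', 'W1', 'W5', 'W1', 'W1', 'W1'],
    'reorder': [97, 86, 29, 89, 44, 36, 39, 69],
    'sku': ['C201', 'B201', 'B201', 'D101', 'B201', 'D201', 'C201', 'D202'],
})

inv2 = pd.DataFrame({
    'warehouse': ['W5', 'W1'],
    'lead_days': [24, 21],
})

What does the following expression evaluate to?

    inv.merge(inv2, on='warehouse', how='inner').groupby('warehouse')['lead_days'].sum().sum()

merge on 'warehouse' (how='inner') → 8 rows:
  warehouse  reorder   sku  lead_days
0        W5       97  C201         24
1        W5       86  B201         24
2        W5       29  B201         24
3        W1       89  D101         21
4        W5       44  B201         24
5        W1       36  D201         21
6        W1       39  C201         21
7        W1       69  D202         21
group by warehouse, sum of lead_days:
warehouse
W1    84
W5    96
Name: lead_days, dtype: int64
So sum() = 180.

180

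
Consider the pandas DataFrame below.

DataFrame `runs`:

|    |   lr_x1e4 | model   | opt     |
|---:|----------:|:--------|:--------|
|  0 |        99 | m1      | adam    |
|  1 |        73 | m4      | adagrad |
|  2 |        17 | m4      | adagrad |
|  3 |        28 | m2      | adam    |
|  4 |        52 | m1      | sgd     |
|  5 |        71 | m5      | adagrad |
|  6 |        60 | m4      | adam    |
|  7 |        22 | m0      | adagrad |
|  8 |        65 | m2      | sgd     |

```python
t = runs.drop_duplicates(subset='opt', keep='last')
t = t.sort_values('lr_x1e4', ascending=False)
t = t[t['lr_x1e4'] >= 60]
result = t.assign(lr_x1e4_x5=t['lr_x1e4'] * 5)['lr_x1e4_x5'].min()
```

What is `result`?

drop duplicate opt (keep=last):
   lr_x1e4 model      opt
6       60    m4     adam
7       22    m0  adagrad
8       65    m2      sgd
sort by lr_x1e4 descending:
   lr_x1e4 model      opt
8       65    m2      sgd
6       60    m4     adam
7       22    m0  adagrad
filter rows where lr_x1e4 >= 60:
   lr_x1e4 model   opt
8       65    m2   sgd
6       60    m4  adam
add column lr_x1e4_x5 = t['lr_x1e4'] * 5:
   lr_x1e4 model   opt  lr_x1e4_x5
8       65    m2   sgd         325
6       60    m4  adam         300

300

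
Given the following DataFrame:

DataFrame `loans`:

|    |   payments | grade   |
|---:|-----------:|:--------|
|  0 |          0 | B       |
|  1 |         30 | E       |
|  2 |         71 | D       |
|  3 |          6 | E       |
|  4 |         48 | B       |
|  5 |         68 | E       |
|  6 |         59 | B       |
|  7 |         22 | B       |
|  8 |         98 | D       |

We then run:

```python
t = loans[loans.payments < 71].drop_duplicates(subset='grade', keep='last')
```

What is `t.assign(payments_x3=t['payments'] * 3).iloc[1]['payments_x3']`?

filter rows where payments < 71:
   payments grade
0         0     B
1        30     E
3         6     E
4        48     B
5        68     E
6        59     B
7        22     B
drop duplicate grade (keep=last):
   payments grade
5        68     E
7        22     B
add column payments_x3 = t['payments'] * 3:
   payments grade  payments_x3
5        68     E          204
7        22     B           66

66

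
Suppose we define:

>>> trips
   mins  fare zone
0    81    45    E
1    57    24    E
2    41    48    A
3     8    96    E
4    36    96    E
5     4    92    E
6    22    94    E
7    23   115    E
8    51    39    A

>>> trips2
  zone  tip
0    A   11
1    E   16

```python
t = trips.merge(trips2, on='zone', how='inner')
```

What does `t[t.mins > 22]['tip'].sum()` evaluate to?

merge on 'zone' (how='inner') → 9 rows:
   mins  fare zone  tip
0    81    45    E   16
1    57    24    E   16
2    41    48    A   11
3     8    96    E   16
4    36    96    E   16
5     4    92    E   16
6    22    94    E   16
7    23   115    E   16
8    51    39    A   11
filter rows where mins > 22:
   mins  fare zone  tip
0    81    45    E   16
1    57    24    E   16
2    41    48    A   11
4    36    96    E   16
7    23   115    E   16
8    51    39    A   11

86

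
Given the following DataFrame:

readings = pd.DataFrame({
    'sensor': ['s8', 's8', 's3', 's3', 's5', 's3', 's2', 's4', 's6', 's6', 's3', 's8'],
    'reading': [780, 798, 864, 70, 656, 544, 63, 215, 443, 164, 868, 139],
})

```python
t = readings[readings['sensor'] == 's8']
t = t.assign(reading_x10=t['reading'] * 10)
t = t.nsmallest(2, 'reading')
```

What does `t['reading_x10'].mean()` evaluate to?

4595.0

filter rows where sensor == 's8':
   sensor  reading
0      s8      780
1      s8      798
11     s8      139
add column reading_x10 = t['reading'] * 10:
   sensor  reading  reading_x10
0      s8      780         7800
1      s8      798         7980
11     s8      139         1390
take 2 rows with smallest reading:
   sensor  reading  reading_x10
11     s8      139         1390
0      s8      780         7800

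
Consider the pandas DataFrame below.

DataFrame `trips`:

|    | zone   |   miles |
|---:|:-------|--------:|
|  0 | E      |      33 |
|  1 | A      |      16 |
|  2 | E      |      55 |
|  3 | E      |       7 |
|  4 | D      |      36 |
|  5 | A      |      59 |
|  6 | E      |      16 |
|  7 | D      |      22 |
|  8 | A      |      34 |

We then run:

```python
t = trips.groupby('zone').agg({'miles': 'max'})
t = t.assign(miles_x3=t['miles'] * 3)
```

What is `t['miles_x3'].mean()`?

150.0

group by zone, max of miles:
      miles
zone       
A        59
D        36
E        55
add column miles_x3 = t['miles'] * 3:
      miles  miles_x3
zone                 
A        59       177
D        36       108
E        55       165
Taking the mean of column 'miles_x3' gives 150.0.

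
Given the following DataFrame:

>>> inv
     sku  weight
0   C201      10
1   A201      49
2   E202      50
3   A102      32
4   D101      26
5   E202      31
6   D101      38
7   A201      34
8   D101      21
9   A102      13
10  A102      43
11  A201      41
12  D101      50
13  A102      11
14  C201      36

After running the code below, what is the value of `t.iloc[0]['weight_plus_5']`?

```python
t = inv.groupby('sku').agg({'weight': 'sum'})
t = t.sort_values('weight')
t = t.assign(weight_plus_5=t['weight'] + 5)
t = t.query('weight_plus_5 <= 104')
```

group by sku, sum of weight:
      weight
sku         
A102      99
A201     124
C201      46
D101     135
E202      81
sort by weight:
      weight
sku         
C201      46
E202      81
A102      99
A201     124
D101     135
add column weight_plus_5 = t['weight'] + 5:
      weight  weight_plus_5
sku                        
C201      46             51
E202      81             86
A102      99            104
A201     124            129
D101     135            140
filter rows where weight_plus_5 <= 104:
      weight  weight_plus_5
sku                        
C201      46             51
E202      81             86
A102      99            104

51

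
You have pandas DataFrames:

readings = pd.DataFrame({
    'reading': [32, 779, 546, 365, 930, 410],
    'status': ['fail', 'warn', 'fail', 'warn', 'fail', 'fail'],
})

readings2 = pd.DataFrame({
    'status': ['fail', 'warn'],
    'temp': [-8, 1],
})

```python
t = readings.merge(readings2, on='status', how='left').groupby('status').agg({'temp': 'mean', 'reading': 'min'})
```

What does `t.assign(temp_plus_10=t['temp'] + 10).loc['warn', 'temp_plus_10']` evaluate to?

11.0

merge on 'status' (how='left') → 6 rows:
   reading status  temp
0       32   fail    -8
1      779   warn     1
2      546   fail    -8
3      365   warn     1
4      930   fail    -8
5      410   fail    -8
group by status: mean(temp), min(reading):
        temp  reading
status               
fail    -8.0       32
warn     1.0      365
add column temp_plus_10 = t['temp'] + 10:
        temp  reading  temp_plus_10
status                             
fail    -8.0       32           2.0
warn     1.0      365          11.0
So loc['warn', 'temp_plus_10'] = 11.0.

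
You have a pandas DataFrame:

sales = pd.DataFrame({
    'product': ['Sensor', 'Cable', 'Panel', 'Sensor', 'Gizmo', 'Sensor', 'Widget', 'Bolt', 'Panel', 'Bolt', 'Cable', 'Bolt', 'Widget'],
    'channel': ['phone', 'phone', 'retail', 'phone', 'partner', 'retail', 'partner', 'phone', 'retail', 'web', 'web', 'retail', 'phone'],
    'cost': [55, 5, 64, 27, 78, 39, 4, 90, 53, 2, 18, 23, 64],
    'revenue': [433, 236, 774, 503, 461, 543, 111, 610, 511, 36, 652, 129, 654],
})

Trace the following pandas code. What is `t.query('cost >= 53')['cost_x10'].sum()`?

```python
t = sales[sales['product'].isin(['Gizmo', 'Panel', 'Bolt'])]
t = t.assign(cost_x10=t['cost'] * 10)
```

2850

filter rows where product in ['Gizmo', 'Panel', 'Bolt']:
   product  channel  cost  revenue
2    Panel   retail    64      774
4    Gizmo  partner    78      461
7     Bolt    phone    90      610
8    Panel   retail    53      511
9     Bolt      web     2       36
11    Bolt   retail    23      129
add column cost_x10 = t['cost'] * 10:
   product  channel  cost  revenue  cost_x10
2    Panel   retail    64      774       640
4    Gizmo  partner    78      461       780
7     Bolt    phone    90      610       900
8    Panel   retail    53      511       530
9     Bolt      web     2       36        20
11    Bolt   retail    23      129       230
filter rows where cost >= 53:
  product  channel  cost  revenue  cost_x10
2   Panel   retail    64      774       640
4   Gizmo  partner    78      461       780
7    Bolt    phone    90      610       900
8   Panel   retail    53      511       530
So sum() = 2850.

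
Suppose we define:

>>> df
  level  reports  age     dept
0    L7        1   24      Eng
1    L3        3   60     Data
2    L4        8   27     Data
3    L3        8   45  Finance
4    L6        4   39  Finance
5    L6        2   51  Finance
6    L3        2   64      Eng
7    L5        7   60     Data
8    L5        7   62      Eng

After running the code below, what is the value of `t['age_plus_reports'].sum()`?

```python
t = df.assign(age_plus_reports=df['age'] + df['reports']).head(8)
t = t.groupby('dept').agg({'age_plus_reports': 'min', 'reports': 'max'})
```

103

add column age_plus_reports = df['age'] + df['reports']:
  level  reports  age     dept  age_plus_reports
0    L7        1   24      Eng                25
1    L3        3   60     Data                63
2    L4        8   27     Data                35
3    L3        8   45  Finance                53
4    L6        4   39  Finance                43
5    L6        2   51  Finance                53
6    L3        2   64      Eng                66
7    L5        7   60     Data                67
8    L5        7   62      Eng                69
take first 8 rows:
  level  reports  age     dept  age_plus_reports
0    L7        1   24      Eng                25
1    L3        3   60     Data                63
2    L4        8   27     Data                35
3    L3        8   45  Finance                53
4    L6        4   39  Finance                43
5    L6        2   51  Finance                53
6    L3        2   64      Eng                66
7    L5        7   60     Data                67
group by dept: min(age_plus_reports), max(reports):
         age_plus_reports  reports
dept                              
Data                   35        8
Eng                    25        2
Finance                43        8
sum of column 'age_plus_reports' → 103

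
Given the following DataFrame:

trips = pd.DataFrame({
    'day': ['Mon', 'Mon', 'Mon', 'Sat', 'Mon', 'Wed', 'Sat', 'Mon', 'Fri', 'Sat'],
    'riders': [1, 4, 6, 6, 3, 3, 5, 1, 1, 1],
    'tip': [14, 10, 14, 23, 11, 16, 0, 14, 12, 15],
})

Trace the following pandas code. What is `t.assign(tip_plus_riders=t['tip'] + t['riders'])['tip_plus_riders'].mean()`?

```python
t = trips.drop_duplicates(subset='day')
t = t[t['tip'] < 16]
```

drop duplicate day (keep=first):
   day  riders  tip
0  Mon       1   14
3  Sat       6   23
5  Wed       3   16
8  Fri       1   12
filter rows where tip < 16:
   day  riders  tip
0  Mon       1   14
8  Fri       1   12
add column tip_plus_riders = t['tip'] + t['riders']:
   day  riders  tip  tip_plus_riders
0  Mon       1   14               15
8  Fri       1   12               13
The mean of column 'tip_plus_riders' is 14.0.

14.0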